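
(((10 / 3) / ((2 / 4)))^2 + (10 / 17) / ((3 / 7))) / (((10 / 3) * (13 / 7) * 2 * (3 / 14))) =34349 / 1989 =17.27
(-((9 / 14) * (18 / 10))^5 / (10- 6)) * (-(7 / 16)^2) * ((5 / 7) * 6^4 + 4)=5672998220427 / 61465600000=92.30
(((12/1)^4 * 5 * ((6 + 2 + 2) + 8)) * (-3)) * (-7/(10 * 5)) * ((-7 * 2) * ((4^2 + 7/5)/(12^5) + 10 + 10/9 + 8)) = -10485818847/50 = -209716376.94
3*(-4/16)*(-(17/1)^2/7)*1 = 867/28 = 30.96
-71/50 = -1.42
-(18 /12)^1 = -3 /2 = -1.50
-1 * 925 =-925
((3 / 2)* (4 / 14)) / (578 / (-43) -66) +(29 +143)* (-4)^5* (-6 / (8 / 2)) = 6317358975 / 23912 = 264191.99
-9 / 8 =-1.12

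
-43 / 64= -0.67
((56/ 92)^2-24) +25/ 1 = 725/ 529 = 1.37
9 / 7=1.29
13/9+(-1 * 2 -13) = -122/9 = -13.56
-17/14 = -1.21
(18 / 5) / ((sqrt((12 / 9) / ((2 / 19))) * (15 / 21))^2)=1323 / 2375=0.56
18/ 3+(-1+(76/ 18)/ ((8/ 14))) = 223/ 18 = 12.39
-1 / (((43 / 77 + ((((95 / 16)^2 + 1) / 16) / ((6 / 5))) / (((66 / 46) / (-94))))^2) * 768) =-10491199488 / 122193230397159289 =-0.00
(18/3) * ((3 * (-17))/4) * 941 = -143973/2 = -71986.50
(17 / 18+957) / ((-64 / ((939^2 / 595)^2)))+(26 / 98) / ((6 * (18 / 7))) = -40215775863873889 / 1223510400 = -32869173.70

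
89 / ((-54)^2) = 89 / 2916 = 0.03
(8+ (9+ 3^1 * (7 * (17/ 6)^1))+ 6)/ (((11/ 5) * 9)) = 25/ 6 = 4.17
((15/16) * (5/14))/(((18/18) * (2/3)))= 225/448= 0.50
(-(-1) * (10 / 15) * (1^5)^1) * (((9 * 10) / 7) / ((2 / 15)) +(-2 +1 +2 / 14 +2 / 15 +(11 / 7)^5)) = 53086828 / 756315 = 70.19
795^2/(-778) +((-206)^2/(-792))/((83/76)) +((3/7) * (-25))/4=-77337645589/89499564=-864.11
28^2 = 784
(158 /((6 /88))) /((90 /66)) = 76472 /45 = 1699.38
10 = 10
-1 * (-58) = 58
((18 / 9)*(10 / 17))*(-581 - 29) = -12200 / 17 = -717.65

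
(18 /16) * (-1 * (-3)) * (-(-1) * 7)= 189 /8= 23.62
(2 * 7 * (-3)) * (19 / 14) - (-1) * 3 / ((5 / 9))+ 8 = -218 / 5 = -43.60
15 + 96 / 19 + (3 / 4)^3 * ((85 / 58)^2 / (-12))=326875629 / 16362496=19.98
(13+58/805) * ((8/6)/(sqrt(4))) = 21046/2415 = 8.71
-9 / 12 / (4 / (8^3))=-96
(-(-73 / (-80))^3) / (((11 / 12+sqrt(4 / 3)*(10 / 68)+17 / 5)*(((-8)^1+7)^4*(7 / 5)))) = -12479276343 / 99104814080+99199335*sqrt(3) / 34686684928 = -0.12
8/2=4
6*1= 6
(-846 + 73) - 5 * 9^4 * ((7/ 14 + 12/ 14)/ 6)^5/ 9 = -13340755949/ 17210368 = -775.16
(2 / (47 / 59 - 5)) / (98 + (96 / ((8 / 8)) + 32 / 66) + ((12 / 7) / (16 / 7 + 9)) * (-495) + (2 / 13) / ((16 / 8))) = -1999569 / 501658492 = -0.00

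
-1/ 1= -1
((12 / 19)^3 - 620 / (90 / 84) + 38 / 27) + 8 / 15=-576.47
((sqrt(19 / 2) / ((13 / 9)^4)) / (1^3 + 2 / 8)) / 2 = 6561 *sqrt(38) / 142805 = 0.28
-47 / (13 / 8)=-28.92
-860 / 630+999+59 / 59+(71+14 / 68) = 2291599 / 2142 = 1069.84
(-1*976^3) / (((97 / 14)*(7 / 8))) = -14875426816 / 97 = -153354915.63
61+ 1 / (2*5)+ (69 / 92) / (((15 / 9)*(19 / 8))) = 2329 / 38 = 61.29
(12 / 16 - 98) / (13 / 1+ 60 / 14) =-2723 / 484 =-5.63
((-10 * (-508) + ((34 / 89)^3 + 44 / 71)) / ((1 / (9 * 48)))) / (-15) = -7323898410432 / 50052799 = -146323.45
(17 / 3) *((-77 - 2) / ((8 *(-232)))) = 1343 / 5568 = 0.24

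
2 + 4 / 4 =3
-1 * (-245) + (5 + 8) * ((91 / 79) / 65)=96866 / 395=245.23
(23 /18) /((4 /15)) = 4.79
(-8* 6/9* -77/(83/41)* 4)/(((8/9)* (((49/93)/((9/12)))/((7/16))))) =377487/664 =568.50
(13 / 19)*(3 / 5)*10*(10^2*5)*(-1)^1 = -39000 / 19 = -2052.63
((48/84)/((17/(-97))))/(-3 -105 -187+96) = 388/23681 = 0.02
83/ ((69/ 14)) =1162/ 69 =16.84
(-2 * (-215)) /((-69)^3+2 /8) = -0.00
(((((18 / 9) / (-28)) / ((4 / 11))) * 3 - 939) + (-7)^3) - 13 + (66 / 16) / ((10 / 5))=-144875 / 112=-1293.53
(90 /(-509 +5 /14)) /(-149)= 1260 /1061029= 0.00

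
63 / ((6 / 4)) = 42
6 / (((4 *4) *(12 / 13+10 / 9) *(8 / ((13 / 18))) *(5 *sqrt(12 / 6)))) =507 *sqrt(2) / 304640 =0.00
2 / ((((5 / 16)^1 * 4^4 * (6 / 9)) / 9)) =27 / 80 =0.34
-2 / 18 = -1 / 9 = -0.11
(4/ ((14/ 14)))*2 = 8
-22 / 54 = -0.41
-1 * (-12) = 12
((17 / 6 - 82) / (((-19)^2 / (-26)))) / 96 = 325 / 5472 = 0.06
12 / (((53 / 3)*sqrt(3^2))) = 12 / 53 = 0.23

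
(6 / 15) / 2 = 1 / 5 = 0.20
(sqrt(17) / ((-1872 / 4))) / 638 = -sqrt(17) / 298584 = -0.00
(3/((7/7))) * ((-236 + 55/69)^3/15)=-4274401176989/1642545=-2602303.85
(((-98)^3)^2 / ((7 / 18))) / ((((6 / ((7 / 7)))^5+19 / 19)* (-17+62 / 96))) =-15619751368704 / 872135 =-17909786.18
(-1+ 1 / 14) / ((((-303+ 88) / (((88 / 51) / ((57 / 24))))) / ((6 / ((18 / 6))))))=9152 / 1458345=0.01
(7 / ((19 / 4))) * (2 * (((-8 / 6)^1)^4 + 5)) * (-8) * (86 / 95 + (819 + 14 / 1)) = -7819852096 / 48735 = -160456.59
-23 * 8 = -184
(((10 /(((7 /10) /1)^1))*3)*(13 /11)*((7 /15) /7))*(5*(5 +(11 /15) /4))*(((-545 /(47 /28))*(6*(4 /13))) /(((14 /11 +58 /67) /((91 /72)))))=-5167055075 /166662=-31003.20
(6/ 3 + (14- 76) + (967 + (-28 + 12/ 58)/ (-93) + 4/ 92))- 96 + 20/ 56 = 22738949/ 28014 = 811.70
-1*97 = -97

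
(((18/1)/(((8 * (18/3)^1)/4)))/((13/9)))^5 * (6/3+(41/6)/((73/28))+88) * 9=218289922191/216835112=1006.71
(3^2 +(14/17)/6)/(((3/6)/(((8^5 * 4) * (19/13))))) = 2321022976/663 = 3500788.80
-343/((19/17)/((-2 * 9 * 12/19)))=1259496/361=3488.91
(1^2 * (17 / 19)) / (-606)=-17 / 11514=-0.00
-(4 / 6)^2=-4 / 9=-0.44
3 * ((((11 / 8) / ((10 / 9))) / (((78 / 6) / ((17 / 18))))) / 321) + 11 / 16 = 153197 / 222560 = 0.69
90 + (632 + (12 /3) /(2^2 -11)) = 5050 /7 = 721.43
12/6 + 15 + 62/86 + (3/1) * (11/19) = 15897/817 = 19.46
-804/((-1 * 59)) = 804/59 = 13.63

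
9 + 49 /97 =922 /97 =9.51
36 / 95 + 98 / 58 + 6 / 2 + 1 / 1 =16719 / 2755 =6.07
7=7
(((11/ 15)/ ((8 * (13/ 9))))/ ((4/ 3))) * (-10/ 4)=-0.12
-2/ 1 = -2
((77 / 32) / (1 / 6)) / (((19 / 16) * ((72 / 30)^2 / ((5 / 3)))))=3.52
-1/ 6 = -0.17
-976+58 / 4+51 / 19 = -36435 / 38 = -958.82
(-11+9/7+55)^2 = 100489/49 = 2050.80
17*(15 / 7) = 255 / 7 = 36.43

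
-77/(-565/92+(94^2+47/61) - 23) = -432124/49428415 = -0.01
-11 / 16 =-0.69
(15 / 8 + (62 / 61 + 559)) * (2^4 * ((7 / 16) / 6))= 639807 / 976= 655.54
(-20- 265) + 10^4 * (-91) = -910285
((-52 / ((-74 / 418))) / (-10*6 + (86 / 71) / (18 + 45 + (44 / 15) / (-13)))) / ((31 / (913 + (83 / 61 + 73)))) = -284446460000846 / 1823686006815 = -155.97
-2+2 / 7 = -12 / 7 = -1.71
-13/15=-0.87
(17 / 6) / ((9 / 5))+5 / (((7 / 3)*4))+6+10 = 13691 / 756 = 18.11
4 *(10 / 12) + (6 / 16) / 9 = 27 / 8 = 3.38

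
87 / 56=1.55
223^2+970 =50699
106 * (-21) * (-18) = 40068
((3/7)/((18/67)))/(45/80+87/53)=28408/39249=0.72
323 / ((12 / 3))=323 / 4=80.75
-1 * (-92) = 92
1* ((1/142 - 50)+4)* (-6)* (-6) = -117558/71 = -1655.75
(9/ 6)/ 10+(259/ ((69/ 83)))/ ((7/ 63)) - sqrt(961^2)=847829/ 460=1843.11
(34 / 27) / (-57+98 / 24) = -0.02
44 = 44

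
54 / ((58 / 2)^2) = 54 / 841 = 0.06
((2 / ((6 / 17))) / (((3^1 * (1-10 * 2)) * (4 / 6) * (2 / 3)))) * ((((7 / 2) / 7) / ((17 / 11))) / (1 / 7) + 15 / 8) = -563 / 608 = -0.93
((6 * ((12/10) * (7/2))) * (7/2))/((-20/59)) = -26019/100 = -260.19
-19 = -19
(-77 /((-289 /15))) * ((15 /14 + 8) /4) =20955 /2312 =9.06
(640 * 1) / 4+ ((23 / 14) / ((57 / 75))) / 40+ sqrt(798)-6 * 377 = -4472941 / 2128+ sqrt(798) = -2073.70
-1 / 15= -0.07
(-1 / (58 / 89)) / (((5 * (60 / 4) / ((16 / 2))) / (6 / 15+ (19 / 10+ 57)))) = -9.71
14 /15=0.93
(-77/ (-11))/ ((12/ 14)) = 49/ 6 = 8.17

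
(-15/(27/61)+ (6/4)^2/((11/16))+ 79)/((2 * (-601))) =-2395/59499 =-0.04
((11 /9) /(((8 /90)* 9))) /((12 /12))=55 /36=1.53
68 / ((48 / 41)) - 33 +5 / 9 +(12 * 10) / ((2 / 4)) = 9563 / 36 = 265.64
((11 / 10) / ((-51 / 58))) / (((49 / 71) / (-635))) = 2876423 / 2499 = 1151.03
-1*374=-374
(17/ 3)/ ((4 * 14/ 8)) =17/ 21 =0.81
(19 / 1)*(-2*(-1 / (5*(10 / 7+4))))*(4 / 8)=7 / 10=0.70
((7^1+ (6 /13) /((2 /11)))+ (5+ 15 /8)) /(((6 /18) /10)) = 492.40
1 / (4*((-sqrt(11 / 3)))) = -sqrt(33) / 44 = -0.13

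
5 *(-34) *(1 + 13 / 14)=-2295 / 7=-327.86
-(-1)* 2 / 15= 2 / 15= 0.13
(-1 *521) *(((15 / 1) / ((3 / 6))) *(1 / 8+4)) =-64473.75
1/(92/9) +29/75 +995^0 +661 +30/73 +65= 366640939/503700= 727.90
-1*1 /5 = -1 /5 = -0.20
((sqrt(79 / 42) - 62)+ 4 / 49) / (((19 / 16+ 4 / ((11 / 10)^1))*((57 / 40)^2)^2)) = -1366999040000 / 439140197601+ 225280000*sqrt(3318) / 188202941829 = -3.04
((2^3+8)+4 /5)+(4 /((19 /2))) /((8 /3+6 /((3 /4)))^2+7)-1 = 1631947 /103265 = 15.80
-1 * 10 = -10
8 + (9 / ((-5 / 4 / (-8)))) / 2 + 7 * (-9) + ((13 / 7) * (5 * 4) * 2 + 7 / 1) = 1928 / 35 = 55.09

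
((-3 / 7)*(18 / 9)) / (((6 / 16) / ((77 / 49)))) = -176 / 49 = -3.59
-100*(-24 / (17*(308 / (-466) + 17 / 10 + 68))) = 5592000 / 2734637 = 2.04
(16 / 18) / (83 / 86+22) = 688 / 17775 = 0.04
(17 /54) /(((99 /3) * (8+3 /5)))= 85 /76626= 0.00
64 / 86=32 / 43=0.74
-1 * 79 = -79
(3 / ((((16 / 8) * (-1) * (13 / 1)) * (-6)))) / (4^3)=1 / 3328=0.00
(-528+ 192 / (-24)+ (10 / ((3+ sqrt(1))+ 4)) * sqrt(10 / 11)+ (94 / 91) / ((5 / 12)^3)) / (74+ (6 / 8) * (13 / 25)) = -23738272 / 3384745+ 125 * sqrt(110) / 81829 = -7.00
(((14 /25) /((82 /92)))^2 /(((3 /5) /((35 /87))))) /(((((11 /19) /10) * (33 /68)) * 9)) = 7501744768 /7166834235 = 1.05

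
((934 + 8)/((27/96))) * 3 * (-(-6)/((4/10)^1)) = 150720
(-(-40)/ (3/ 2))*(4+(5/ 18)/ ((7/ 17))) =23560/ 189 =124.66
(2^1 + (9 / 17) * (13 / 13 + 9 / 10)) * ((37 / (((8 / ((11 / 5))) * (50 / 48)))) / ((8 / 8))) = 623931 / 21250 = 29.36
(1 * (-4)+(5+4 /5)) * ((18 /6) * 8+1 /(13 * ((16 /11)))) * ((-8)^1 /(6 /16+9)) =-60036 /1625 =-36.95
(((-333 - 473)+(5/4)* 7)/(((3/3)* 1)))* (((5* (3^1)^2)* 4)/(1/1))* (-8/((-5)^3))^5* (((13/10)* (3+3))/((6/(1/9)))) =-679231488/30517578125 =-0.02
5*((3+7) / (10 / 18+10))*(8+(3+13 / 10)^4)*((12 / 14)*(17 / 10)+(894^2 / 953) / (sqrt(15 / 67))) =1605949659 / 665000+2097275787027*sqrt(1005) / 22633750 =2939943.26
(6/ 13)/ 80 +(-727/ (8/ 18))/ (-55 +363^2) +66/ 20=14097861/ 4280705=3.29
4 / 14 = 2 / 7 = 0.29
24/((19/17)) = 408/19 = 21.47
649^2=421201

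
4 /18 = 2 /9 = 0.22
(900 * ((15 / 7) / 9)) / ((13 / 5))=7500 / 91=82.42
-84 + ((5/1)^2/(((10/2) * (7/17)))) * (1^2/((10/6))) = -537/7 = -76.71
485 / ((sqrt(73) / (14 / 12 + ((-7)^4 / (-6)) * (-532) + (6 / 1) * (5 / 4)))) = 309765620 * sqrt(73) / 219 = 12085107.84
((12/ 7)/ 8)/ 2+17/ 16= 1.17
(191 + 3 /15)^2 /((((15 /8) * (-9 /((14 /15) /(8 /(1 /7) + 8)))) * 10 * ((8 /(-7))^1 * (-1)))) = -2798929 /1012500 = -2.76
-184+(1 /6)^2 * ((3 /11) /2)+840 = 173185 /264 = 656.00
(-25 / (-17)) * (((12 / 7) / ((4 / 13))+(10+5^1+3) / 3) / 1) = 2025 / 119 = 17.02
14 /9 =1.56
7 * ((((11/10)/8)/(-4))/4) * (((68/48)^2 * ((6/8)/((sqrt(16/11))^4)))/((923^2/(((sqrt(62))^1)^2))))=-83471003/26799369093120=-0.00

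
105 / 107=0.98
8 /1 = 8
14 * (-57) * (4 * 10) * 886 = -28281120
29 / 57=0.51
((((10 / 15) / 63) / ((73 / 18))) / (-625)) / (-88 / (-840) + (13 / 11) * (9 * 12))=-44 / 1346311625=-0.00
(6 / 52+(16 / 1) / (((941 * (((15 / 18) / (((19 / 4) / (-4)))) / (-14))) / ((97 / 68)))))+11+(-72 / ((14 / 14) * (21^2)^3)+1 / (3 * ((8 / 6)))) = 469652300685419 / 39635573976180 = 11.85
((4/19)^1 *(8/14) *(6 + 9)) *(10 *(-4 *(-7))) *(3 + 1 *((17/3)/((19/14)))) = 3625.48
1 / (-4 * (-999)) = 1 / 3996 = 0.00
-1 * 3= -3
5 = 5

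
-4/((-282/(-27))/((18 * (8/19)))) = -2592/893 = -2.90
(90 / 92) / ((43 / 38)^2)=32490 / 42527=0.76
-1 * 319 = -319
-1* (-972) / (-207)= -108 / 23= -4.70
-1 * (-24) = 24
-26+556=530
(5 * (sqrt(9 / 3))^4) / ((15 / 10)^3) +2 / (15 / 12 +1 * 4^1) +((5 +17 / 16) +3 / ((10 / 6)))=12083 / 560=21.58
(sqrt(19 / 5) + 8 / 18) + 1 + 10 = sqrt(95) / 5 + 103 / 9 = 13.39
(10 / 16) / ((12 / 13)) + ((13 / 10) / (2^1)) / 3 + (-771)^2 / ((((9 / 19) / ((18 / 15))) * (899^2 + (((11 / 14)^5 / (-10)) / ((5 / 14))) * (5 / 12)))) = 1643526327360107 / 596118686859040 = 2.76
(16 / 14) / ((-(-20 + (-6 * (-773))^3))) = -2 / 174594388591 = -0.00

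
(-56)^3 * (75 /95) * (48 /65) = -102383.42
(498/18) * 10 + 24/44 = 9148/33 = 277.21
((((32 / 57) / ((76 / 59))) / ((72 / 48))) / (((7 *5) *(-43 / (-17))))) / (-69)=-16048 / 337392405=-0.00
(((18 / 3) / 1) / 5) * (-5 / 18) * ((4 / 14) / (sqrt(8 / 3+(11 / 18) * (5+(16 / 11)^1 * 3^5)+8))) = -2 * sqrt(8270) / 28945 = -0.01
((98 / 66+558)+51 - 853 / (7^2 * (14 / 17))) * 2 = 13341623 / 11319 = 1178.69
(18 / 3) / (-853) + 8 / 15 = 0.53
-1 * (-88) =88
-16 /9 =-1.78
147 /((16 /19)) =2793 /16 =174.56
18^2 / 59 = 324 / 59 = 5.49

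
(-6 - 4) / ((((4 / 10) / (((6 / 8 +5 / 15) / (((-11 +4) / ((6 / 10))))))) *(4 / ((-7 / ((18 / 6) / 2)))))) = -65 / 24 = -2.71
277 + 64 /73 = 20285 /73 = 277.88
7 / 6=1.17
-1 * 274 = -274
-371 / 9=-41.22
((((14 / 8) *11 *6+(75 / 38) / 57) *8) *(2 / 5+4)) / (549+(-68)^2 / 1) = 7340608 / 9337265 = 0.79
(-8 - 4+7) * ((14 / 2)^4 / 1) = -12005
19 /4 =4.75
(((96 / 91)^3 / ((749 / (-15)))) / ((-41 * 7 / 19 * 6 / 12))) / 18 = 28016640 / 161989882873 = 0.00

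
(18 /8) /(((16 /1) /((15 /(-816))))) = -45 /17408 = -0.00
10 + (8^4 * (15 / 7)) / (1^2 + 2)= 20550 / 7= 2935.71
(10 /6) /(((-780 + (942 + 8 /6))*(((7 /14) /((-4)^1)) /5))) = -20 /49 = -0.41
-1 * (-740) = 740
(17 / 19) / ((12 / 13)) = 221 / 228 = 0.97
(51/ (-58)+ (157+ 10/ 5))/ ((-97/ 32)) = -146736/ 2813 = -52.16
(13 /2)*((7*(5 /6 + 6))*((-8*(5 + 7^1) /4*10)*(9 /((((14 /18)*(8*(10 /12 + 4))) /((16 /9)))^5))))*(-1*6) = 143237652480 /49247268749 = 2.91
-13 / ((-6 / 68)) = 442 / 3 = 147.33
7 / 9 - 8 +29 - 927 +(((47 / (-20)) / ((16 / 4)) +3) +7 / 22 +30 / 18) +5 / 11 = -7130933 / 7920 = -900.37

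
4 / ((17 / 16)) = 64 / 17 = 3.76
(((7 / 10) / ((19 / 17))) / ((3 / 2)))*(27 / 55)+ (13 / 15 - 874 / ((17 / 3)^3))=-3.73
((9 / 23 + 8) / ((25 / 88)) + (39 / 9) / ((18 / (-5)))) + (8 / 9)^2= 2712883 / 93150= 29.12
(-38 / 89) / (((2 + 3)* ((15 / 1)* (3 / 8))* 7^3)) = -0.00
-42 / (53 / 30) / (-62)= 630 / 1643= 0.38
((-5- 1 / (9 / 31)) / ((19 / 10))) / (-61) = 40 / 549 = 0.07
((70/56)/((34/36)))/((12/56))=105/17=6.18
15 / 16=0.94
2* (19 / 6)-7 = -2 / 3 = -0.67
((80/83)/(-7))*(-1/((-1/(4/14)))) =-160/4067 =-0.04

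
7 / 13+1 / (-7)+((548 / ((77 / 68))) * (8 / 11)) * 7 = 27132548 / 11011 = 2464.13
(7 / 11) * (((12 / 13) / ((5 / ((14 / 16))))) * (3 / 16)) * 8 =0.15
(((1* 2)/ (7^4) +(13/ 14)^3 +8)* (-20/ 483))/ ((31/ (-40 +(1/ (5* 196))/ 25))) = 55225883647/ 117437231800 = 0.47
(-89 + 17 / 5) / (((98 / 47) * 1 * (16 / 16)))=-10058 / 245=-41.05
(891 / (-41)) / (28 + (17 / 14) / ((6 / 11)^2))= -449064 / 662929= -0.68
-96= -96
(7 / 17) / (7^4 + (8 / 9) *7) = 0.00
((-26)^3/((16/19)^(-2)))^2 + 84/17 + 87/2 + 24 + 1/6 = 1032500801671399/6646371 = 155348054.10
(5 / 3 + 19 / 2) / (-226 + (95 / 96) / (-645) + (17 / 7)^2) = -6776112 / 133562371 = -0.05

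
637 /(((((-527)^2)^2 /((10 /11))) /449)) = 2860130 /848467371851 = 0.00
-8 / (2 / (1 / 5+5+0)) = -104 / 5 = -20.80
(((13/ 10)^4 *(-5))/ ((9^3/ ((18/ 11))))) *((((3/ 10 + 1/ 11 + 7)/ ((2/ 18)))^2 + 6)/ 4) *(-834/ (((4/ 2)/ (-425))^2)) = 20503095125556953/ 15333120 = 1337176981.96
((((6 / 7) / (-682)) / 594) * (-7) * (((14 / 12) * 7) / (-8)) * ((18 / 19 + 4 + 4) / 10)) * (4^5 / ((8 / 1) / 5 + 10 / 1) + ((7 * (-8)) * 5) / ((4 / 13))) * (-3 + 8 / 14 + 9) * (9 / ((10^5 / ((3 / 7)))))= 0.00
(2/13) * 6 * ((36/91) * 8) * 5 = 17280/1183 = 14.61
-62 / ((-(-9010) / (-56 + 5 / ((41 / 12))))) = 0.38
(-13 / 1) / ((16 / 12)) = -39 / 4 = -9.75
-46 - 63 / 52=-2455 / 52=-47.21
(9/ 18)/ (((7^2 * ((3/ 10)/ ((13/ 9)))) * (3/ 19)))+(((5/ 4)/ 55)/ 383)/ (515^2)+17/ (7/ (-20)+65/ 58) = 59127047757692881/ 2643219781517700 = 22.37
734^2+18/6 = 538759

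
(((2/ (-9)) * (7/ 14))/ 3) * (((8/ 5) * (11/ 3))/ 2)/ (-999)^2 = -0.00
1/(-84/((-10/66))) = 0.00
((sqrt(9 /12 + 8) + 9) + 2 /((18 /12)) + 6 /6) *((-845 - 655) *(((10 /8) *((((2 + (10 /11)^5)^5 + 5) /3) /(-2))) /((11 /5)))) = 43566211494020933091111622771875 *sqrt(35) /4767270615090883769840531044 + 246875198466118620849632529040625 /1191817653772720942460132761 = 261206.48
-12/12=-1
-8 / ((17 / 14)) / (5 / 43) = -4816 / 85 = -56.66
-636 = -636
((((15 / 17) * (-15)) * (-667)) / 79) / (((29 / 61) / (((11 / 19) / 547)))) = 3472425 / 13957799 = 0.25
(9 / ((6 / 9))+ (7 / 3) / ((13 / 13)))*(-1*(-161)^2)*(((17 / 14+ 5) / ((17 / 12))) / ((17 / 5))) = -153026475 / 289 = -529503.37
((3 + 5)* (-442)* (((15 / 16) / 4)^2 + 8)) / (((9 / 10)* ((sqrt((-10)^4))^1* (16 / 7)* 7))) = -7291453 / 368640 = -19.78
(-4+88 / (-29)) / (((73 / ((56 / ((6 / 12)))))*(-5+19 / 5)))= 19040 / 2117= 8.99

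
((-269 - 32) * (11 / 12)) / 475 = -3311 / 5700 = -0.58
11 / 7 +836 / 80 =1683 / 140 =12.02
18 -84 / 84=17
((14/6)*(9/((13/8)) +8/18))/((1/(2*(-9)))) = -9800/39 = -251.28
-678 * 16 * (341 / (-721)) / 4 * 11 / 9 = 3390904 / 2163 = 1567.69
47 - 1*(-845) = 892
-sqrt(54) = -3* sqrt(6) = -7.35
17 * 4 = 68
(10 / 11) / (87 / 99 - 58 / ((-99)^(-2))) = -6 / 3751817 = -0.00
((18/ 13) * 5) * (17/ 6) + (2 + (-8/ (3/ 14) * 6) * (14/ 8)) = -4815/ 13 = -370.38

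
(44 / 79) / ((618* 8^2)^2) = 11 / 30896123904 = 0.00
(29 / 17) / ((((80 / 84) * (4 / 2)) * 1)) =609 / 680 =0.90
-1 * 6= -6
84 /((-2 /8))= -336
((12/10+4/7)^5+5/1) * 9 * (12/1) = 127304158356/52521875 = 2423.83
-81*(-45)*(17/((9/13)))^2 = 2197845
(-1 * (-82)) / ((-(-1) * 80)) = 41 / 40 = 1.02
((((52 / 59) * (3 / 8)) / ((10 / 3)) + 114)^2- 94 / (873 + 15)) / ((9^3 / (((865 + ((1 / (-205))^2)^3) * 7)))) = 452121976769824791820876771369 / 4181264992983451246875000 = 108130.43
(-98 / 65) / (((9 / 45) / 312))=-2352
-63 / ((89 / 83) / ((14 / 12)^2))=-28469 / 356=-79.97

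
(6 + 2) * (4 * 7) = 224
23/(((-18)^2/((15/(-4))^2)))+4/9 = 277/192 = 1.44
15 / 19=0.79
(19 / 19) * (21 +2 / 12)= 127 / 6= 21.17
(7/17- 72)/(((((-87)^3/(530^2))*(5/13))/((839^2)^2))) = 440416426448932250980/11194551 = 39342035821618.24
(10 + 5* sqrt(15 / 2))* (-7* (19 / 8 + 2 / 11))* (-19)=149625 / 44 + 149625* sqrt(30) / 176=8056.99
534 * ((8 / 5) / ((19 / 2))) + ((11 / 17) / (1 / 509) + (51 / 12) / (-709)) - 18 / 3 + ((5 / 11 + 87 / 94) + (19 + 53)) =486.66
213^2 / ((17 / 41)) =1860129 / 17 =109419.35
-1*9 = -9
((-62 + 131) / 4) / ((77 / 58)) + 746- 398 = 55593 / 154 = 360.99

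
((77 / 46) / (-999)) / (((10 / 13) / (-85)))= 17017 / 91908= 0.19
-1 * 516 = -516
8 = 8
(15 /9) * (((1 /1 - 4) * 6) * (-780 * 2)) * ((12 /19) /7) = 561600 /133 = 4222.56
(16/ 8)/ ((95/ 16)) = 32/ 95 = 0.34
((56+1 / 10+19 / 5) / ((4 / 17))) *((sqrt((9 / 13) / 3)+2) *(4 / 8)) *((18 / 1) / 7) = 811.86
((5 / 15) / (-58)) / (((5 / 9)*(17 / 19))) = -57 / 4930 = -0.01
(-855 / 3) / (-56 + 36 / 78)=195 / 38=5.13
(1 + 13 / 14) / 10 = 27 / 140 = 0.19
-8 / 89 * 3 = -24 / 89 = -0.27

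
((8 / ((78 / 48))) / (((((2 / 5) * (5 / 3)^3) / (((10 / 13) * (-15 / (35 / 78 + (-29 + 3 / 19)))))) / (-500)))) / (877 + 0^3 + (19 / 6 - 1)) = -70917120 / 115422697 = -0.61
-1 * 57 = -57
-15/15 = -1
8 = 8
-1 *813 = -813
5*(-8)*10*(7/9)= -2800/9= -311.11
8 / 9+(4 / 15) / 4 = 0.96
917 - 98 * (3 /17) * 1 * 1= 15295 /17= 899.71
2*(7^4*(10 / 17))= 48020 / 17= 2824.71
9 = 9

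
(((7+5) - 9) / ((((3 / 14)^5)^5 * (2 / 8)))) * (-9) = -179995183223393492458060906496 / 31381059609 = -5735790488469400761.15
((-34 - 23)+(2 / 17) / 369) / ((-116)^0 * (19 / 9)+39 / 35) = -12514565 / 708152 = -17.67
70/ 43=1.63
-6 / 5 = -1.20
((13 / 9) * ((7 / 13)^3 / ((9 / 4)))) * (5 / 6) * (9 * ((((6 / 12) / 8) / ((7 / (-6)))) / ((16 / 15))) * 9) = -3675 / 10816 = -0.34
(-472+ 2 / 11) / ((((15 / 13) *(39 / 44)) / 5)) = -6920 / 3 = -2306.67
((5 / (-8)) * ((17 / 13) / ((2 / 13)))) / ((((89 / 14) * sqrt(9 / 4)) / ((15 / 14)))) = -425 / 712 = -0.60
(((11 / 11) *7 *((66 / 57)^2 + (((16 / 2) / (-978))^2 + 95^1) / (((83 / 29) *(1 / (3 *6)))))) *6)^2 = 400865938621941709221523344 / 633754427183780809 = 632525662.03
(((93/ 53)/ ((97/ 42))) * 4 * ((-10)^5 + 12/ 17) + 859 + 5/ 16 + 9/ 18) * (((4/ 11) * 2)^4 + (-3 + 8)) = -2977968176857233/ 1861206512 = -1600020.29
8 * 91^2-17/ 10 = 662463/ 10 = 66246.30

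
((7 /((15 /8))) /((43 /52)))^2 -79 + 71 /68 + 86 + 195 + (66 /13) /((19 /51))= 1656431032649 /6987555900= 237.05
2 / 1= 2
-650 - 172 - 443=-1265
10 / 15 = 2 / 3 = 0.67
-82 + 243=161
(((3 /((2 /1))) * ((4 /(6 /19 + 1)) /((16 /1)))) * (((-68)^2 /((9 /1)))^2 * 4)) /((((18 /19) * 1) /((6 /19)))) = 203123072 /2025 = 100307.69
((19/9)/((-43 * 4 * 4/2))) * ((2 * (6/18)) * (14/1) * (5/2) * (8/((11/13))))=-17290/12771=-1.35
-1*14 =-14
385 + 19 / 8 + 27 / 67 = 207849 / 536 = 387.78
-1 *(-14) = 14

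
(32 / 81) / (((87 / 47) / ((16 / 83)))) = 24064 / 584901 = 0.04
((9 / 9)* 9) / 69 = 3 / 23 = 0.13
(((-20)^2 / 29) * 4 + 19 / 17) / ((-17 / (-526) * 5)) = 14597026 / 41905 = 348.34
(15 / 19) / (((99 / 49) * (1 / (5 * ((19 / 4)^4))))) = 8402275 / 8448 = 994.59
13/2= 6.50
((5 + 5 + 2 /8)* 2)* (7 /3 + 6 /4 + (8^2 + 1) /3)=2091 /4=522.75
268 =268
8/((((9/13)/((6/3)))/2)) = 46.22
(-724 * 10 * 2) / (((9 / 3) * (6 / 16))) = -115840 / 9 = -12871.11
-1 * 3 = -3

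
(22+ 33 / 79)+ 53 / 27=52004 / 2133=24.38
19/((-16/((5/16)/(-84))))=95/21504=0.00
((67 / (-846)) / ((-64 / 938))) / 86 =31423 / 2328192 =0.01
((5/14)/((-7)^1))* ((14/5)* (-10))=10/7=1.43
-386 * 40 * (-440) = 6793600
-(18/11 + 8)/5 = -106/55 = -1.93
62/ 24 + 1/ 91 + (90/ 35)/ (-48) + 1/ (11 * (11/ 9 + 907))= 249476221/ 98186088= 2.54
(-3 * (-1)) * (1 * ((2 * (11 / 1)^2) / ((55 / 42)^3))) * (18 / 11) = 529.03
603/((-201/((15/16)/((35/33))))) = -297/112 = -2.65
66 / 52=33 / 26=1.27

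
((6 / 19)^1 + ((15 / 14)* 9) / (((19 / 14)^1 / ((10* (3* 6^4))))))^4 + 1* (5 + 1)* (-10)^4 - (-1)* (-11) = 759000539853809143191830965 / 130321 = 5824084682083540973379.82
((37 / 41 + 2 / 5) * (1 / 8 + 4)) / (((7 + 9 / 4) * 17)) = 8811 / 257890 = 0.03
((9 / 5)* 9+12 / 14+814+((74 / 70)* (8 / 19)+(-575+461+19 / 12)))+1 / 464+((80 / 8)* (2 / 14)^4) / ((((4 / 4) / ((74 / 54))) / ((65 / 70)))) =14384031907487 / 20003019120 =719.09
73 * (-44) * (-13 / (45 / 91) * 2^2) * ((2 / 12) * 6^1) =15199184 / 45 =337759.64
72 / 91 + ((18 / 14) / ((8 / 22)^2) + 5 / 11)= 25097 / 2288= 10.97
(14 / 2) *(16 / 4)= 28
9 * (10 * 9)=810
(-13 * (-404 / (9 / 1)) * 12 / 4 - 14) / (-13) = -5210 / 39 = -133.59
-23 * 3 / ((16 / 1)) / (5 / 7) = -483 / 80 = -6.04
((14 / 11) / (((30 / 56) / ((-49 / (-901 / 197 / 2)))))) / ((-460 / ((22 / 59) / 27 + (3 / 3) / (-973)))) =-5355136892 / 3785621169825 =-0.00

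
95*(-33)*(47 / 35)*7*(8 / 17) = -235752 / 17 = -13867.76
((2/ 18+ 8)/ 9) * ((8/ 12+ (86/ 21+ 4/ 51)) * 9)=4672/ 119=39.26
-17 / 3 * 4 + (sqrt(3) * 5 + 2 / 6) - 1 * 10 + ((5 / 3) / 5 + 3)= -29 + 5 * sqrt(3)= -20.34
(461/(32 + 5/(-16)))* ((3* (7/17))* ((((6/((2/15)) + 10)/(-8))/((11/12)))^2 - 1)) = 12908/13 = 992.92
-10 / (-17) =10 / 17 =0.59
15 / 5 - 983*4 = -3929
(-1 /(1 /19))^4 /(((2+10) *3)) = 130321 /36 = 3620.03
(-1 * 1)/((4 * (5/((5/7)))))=-0.04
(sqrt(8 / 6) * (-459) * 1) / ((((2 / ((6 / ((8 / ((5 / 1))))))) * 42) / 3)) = -70.98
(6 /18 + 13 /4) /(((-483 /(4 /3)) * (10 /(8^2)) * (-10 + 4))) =688 /65205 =0.01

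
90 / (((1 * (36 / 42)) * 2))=105 / 2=52.50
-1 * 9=-9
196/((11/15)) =2940/11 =267.27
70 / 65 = 1.08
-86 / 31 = -2.77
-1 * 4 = -4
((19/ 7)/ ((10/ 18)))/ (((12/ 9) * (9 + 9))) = 57/ 280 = 0.20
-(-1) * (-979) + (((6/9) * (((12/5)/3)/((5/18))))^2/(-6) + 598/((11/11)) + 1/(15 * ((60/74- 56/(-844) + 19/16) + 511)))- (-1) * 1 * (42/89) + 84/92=-93527855873148352/245977497845625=-380.23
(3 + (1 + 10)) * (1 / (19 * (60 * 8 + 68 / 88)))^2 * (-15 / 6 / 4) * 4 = -2420 / 5769446767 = -0.00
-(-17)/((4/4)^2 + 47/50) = 850/97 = 8.76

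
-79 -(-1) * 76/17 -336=-6979/17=-410.53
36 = 36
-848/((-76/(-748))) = -158576/19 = -8346.11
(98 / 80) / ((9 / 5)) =49 / 72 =0.68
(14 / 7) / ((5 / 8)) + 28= 156 / 5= 31.20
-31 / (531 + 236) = -0.04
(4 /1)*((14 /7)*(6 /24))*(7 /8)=7 /4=1.75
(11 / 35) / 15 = 11 / 525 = 0.02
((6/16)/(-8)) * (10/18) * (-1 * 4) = 5/48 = 0.10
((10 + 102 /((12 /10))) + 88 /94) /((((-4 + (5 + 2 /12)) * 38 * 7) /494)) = 351702 /2303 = 152.71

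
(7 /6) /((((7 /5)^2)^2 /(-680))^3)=-38382812500000000 /5931980229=-6470488.95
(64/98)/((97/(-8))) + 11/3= 51515/14259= 3.61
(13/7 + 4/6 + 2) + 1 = 116/21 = 5.52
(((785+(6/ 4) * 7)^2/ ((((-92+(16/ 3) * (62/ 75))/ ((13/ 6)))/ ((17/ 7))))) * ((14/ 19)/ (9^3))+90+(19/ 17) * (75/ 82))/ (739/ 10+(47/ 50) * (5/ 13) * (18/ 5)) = 0.70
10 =10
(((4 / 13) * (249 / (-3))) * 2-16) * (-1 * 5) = 4360 / 13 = 335.38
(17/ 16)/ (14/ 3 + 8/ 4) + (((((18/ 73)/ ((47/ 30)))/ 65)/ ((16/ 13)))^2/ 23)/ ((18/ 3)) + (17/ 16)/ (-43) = 501700786549/ 3725526921280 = 0.13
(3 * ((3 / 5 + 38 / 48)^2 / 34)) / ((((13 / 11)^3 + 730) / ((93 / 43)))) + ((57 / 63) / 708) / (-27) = 11629503077779 / 25401711696278400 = 0.00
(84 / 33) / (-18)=-14 / 99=-0.14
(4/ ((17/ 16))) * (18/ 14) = 576/ 119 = 4.84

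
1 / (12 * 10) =1 / 120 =0.01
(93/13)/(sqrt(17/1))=93* sqrt(17)/221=1.74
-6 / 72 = -1 / 12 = -0.08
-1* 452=-452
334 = 334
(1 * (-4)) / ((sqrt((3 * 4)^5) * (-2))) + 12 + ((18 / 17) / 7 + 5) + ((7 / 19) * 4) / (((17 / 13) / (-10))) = sqrt(3) / 432 + 13299 / 2261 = 5.89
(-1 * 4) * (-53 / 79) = 212 / 79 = 2.68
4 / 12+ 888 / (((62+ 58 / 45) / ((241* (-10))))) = -18056747 / 534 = -33814.13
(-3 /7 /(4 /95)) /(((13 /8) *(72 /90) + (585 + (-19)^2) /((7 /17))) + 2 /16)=-2850 /643679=-0.00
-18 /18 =-1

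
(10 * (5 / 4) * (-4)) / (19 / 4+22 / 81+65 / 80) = -64800 / 7561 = -8.57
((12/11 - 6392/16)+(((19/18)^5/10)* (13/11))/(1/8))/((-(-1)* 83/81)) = -124326511/320760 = -387.60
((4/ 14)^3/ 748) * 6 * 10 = 120/ 64141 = 0.00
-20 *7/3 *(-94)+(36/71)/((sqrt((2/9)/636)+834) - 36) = 1702902224453528/388199539011 - 108 *sqrt(318)/129399846337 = 4386.67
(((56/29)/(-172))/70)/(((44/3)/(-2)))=0.00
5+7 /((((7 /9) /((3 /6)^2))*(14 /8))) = 44 /7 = 6.29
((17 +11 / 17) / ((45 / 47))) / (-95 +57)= -470 / 969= -0.49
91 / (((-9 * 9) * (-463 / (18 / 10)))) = 91 / 20835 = 0.00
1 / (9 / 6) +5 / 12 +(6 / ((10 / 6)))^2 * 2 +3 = 9001 / 300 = 30.00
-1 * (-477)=477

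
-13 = -13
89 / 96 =0.93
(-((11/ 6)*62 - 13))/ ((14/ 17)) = -2567/ 21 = -122.24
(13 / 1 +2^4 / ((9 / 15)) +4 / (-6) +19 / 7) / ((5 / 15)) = 876 / 7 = 125.14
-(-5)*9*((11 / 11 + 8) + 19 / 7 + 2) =4320 / 7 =617.14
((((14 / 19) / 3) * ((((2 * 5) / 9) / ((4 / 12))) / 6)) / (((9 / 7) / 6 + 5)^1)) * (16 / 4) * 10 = 39200 / 37449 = 1.05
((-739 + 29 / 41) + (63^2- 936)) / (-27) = -31361 / 369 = -84.99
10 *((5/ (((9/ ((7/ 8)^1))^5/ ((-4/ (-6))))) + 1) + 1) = 29024184655/ 1451188224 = 20.00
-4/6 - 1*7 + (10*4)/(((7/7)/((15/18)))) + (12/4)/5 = 26.27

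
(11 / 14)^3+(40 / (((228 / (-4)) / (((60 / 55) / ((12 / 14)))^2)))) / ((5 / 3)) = -1242623 / 6308456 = -0.20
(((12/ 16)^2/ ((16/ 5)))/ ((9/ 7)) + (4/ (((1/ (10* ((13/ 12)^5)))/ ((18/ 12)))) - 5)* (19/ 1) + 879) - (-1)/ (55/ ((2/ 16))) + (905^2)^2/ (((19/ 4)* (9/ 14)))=2380112676055457239/ 10834560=219677834268.81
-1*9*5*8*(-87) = 31320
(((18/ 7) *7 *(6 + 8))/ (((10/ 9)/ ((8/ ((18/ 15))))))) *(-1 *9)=-13608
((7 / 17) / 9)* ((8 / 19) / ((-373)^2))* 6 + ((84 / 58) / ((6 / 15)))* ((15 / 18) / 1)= 23592806671 / 7819328058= 3.02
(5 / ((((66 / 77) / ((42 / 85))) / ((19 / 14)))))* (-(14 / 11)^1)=-931 / 187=-4.98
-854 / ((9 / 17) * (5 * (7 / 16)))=-737.42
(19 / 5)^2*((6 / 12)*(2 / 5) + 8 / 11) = 18411 / 1375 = 13.39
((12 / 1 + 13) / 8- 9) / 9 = -47 / 72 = -0.65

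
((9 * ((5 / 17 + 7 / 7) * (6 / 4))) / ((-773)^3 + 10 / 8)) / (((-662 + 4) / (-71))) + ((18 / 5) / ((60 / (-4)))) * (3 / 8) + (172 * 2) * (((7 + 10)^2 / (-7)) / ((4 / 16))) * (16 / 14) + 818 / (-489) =-25517002497298701892057 / 393013692122547300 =-64926.50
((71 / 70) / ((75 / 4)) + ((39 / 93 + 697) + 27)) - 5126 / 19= 702998263 / 1546125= 454.68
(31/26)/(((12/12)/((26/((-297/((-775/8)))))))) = 24025/2376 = 10.11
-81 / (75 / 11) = -297 / 25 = -11.88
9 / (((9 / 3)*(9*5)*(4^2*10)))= 0.00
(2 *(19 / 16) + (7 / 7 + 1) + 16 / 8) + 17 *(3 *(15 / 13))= 6783 / 104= 65.22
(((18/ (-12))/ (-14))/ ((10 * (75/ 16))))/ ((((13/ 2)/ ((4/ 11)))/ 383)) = 6128/ 125125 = 0.05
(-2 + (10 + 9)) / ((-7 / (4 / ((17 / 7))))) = -4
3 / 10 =0.30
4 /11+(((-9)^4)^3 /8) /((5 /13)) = 40387423716943 /440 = 91789599356.69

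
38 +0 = 38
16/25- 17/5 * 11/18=-647/450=-1.44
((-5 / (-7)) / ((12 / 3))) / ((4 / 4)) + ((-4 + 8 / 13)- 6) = -3351 / 364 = -9.21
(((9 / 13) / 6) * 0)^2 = 0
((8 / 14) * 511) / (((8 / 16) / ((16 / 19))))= 9344 / 19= 491.79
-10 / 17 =-0.59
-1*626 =-626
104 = 104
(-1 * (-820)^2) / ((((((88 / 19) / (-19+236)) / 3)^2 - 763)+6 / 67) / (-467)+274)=-3218759788245699600 / 1319450446585613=-2439.47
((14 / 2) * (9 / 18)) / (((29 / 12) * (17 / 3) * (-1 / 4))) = -504 / 493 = -1.02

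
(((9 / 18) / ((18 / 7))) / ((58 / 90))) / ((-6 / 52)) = -455 / 174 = -2.61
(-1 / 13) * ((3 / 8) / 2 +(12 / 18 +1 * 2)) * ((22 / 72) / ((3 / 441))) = -73843 / 7488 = -9.86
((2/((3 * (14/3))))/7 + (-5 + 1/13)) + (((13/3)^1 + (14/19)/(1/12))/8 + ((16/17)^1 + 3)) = 3384707/4938024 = 0.69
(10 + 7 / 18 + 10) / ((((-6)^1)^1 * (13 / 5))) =-1835 / 1404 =-1.31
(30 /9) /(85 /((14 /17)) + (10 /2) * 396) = 28 /17499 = 0.00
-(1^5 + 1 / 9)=-10 / 9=-1.11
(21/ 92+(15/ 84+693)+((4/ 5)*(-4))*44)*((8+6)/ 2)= 3868.25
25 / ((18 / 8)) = 11.11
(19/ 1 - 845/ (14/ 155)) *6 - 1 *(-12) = -392043/ 7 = -56006.14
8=8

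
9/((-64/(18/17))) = -81/544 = -0.15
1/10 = 0.10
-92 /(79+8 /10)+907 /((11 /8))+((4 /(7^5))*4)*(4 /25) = 173477332228 /263449725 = 658.48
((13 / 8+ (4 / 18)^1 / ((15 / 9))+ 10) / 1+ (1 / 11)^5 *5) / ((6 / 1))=227243561 / 115956720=1.96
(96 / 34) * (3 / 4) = 2.12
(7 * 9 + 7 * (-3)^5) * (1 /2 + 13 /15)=-11193 /5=-2238.60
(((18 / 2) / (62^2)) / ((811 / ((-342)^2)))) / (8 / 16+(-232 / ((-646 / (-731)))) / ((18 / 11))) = -90003798 / 42629255587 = -0.00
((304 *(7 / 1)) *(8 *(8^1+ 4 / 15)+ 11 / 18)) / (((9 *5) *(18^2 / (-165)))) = -17576482 / 10935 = -1607.36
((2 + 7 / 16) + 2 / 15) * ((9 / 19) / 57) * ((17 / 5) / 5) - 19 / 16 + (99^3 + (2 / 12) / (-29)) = 970297.82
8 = 8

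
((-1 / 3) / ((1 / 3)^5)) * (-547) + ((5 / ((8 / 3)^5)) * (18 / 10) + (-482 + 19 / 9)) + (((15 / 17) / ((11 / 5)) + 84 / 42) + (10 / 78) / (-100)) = 157113930415633 / 3584655360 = 43829.58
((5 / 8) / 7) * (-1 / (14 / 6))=-15 / 392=-0.04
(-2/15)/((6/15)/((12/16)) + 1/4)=-8/47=-0.17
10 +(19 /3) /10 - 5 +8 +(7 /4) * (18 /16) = 7489 /480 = 15.60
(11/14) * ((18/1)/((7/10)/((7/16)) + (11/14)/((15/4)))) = 7.82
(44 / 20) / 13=11 / 65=0.17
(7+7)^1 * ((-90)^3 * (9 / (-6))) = 15309000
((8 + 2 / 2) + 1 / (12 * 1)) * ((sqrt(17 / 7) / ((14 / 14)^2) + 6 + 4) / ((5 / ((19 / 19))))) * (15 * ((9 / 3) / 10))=327 * sqrt(119) / 280 + 327 / 4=94.49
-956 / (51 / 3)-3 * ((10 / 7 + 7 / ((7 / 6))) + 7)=-99.52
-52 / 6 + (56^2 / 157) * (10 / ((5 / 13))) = 240526 / 471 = 510.67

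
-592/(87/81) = -15984/29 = -551.17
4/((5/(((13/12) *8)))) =104/15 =6.93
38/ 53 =0.72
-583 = -583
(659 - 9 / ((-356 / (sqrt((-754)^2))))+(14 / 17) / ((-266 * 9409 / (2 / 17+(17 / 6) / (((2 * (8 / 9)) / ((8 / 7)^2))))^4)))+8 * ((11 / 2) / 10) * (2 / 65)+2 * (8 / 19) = 57480992344271438883914529 / 84650467274750623923950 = 679.04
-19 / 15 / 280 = -19 / 4200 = -0.00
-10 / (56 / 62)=-155 / 14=-11.07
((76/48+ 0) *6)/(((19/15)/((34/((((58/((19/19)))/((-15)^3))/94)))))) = -40449375/29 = -1394806.03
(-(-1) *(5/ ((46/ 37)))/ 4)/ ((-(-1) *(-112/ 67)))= -12395/ 20608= -0.60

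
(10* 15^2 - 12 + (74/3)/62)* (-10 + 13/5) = -7702327/465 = -16564.14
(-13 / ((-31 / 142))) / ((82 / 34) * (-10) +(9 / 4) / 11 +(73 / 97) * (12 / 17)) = -133938376 / 52591345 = -2.55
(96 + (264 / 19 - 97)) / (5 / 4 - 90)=-196 / 1349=-0.15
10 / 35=2 / 7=0.29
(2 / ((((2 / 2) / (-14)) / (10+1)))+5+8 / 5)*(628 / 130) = -473198 / 325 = -1455.99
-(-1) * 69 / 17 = 4.06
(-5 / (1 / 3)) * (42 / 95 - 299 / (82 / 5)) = 415743 / 1558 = 266.84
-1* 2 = -2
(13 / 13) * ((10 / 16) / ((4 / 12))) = 15 / 8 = 1.88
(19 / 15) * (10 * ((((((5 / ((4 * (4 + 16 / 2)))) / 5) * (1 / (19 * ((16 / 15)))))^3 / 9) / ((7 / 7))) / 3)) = 125 / 245291286528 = 0.00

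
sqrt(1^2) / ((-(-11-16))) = 1 / 27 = 0.04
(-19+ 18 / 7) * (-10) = 1150 / 7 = 164.29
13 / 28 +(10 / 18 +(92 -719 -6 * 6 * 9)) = -239395 / 252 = -949.98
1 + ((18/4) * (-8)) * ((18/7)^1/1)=-641/7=-91.57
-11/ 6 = -1.83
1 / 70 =0.01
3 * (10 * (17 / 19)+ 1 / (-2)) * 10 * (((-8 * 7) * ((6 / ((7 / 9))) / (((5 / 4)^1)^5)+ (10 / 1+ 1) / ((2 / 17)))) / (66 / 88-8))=64732351536 / 344375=187970.53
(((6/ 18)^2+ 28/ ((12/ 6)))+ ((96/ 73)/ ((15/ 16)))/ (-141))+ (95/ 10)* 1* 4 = 8044159/ 154395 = 52.10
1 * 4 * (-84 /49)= -48 /7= -6.86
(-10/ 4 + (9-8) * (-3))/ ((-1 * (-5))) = -11/ 10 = -1.10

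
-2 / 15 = -0.13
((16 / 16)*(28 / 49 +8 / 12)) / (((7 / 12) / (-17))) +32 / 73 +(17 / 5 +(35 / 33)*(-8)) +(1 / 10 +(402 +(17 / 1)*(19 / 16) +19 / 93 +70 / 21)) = 7515596367 / 19516112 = 385.10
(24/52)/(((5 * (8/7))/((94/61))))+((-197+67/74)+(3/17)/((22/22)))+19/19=-485812466/2493985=-194.79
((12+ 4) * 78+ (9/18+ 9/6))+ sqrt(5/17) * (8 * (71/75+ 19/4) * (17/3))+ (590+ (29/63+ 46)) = 3418 * sqrt(85)/225+ 118847/63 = 2026.52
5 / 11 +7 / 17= 162 / 187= 0.87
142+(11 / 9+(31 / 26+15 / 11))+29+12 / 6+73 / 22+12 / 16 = 930997 / 5148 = 180.85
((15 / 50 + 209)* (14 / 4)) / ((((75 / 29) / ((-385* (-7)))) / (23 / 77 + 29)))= 559140764 / 25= 22365630.56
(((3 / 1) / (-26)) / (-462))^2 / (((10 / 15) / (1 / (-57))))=-0.00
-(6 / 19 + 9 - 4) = -5.32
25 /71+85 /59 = 1.79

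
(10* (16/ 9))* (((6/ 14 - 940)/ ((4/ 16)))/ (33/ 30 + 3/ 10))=-21046400/ 441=-47724.26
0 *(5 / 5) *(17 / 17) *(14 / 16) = 0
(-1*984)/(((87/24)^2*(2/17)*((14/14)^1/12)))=-7637.99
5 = 5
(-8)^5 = -32768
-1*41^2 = -1681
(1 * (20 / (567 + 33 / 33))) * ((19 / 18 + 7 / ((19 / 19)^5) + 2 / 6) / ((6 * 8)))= 755 / 122688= 0.01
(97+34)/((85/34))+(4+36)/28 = 1884/35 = 53.83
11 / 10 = 1.10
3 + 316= 319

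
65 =65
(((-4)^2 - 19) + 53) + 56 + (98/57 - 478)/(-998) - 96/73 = 105.16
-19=-19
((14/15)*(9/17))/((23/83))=1.78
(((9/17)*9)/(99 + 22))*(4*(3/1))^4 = 1679616/2057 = 816.54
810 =810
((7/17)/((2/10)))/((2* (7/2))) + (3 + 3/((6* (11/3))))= 1283/374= 3.43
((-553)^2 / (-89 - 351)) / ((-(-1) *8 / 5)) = -305809 / 704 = -434.39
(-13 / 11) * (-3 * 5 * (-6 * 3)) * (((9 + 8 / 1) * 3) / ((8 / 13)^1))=-1163565 / 44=-26444.66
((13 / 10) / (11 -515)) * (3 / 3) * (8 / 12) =-13 / 7560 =-0.00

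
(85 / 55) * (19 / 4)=323 / 44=7.34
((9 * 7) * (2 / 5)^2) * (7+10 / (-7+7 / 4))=1284 / 25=51.36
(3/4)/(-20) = -3/80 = -0.04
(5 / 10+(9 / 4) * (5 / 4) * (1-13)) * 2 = -133 / 2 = -66.50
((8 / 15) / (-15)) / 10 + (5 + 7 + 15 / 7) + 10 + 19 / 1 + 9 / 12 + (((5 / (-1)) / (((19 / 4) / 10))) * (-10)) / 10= 32567747 / 598500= 54.42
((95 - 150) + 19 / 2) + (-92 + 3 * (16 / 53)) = -14479 / 106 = -136.59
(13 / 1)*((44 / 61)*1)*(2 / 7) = 1144 / 427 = 2.68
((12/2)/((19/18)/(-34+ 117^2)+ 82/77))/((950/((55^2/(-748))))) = -312276195/13020932978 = -0.02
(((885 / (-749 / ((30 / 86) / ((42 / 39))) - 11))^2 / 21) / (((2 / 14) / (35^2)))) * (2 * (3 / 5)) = 14593244006250 / 205247959849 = 71.10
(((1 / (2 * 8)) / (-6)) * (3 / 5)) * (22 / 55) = -1 / 400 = -0.00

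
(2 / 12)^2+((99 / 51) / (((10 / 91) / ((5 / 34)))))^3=244115930347 / 13903239744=17.56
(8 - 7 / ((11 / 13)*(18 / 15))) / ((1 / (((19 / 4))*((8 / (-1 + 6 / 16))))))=-11096 / 165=-67.25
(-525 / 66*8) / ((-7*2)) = 50 / 11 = 4.55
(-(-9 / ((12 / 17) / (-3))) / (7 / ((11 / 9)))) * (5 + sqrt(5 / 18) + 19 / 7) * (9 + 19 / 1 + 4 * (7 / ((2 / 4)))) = -30294 / 7-187 * sqrt(10) / 2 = -4623.39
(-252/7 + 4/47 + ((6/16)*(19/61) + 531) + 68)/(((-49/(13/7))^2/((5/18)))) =10915371155/48571154352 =0.22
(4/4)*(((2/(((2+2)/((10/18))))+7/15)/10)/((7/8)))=134/1575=0.09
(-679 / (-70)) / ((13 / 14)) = 679 / 65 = 10.45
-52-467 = -519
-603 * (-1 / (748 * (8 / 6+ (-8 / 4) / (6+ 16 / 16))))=12663 / 16456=0.77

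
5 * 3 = 15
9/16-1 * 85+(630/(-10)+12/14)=-16417/112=-146.58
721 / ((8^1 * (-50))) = -1.80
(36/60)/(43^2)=3/9245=0.00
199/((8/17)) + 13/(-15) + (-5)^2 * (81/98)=2602909/5880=442.67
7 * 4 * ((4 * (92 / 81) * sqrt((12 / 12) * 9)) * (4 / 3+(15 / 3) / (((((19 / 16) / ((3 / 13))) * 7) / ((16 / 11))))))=128941312 / 220077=585.89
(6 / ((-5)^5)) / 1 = -0.00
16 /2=8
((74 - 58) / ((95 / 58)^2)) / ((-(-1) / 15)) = 161472 / 1805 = 89.46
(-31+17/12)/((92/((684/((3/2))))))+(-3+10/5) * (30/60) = -3384/23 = -147.13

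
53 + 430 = 483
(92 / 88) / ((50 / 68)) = 391 / 275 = 1.42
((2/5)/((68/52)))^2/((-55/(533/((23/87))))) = -31346796/9139625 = -3.43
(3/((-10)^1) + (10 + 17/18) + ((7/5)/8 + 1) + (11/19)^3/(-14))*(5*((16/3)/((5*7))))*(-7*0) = 0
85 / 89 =0.96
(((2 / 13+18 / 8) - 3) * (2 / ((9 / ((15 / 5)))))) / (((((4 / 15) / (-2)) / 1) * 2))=155 / 104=1.49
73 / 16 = 4.56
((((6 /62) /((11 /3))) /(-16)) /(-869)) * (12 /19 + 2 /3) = 111 /45042008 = 0.00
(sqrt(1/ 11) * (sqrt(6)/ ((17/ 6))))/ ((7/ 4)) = 24 * sqrt(66)/ 1309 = 0.15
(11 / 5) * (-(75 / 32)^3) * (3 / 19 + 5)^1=-45478125 / 311296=-146.09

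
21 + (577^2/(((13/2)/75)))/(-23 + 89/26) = -99868011/509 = -196204.34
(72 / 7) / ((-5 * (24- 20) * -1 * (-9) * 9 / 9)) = -2 / 35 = -0.06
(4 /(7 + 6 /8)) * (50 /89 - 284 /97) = -326816 /267623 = -1.22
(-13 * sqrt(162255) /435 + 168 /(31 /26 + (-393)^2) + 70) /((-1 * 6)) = -140551859 /12047115 + 13 * sqrt(162255) /2610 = -9.66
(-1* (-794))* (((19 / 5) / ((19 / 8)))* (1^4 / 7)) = 6352 / 35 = 181.49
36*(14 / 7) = 72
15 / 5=3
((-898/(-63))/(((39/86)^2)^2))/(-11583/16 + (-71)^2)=785941324288/10067167542159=0.08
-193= -193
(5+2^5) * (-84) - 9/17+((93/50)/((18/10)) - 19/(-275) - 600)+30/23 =-2391005021/645150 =-3706.12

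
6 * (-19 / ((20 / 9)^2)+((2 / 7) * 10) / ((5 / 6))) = -3519 / 1400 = -2.51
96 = 96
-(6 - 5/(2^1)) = -7/2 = -3.50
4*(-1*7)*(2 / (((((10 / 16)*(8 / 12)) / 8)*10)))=-2688 / 25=-107.52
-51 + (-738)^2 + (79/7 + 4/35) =2723022/5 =544604.40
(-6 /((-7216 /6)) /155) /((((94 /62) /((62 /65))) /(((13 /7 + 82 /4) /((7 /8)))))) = 174654 /337562225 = 0.00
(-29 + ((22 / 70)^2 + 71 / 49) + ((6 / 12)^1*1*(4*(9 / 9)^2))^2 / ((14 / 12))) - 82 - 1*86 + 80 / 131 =-30716999 / 160475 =-191.41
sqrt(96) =4 * sqrt(6) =9.80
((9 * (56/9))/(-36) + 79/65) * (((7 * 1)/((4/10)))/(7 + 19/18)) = -1393/1885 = -0.74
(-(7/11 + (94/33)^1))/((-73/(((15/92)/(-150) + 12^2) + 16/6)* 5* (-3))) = -404797/867240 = -0.47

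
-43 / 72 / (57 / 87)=-1247 / 1368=-0.91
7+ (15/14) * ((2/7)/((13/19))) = 7.45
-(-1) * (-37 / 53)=-37 / 53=-0.70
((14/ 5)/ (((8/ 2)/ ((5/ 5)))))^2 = 49/ 100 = 0.49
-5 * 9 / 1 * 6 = -270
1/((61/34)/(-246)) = -8364/61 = -137.11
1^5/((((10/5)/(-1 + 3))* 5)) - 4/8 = -3/10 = -0.30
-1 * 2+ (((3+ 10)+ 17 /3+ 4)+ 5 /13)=821 /39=21.05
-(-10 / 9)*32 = 320 / 9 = 35.56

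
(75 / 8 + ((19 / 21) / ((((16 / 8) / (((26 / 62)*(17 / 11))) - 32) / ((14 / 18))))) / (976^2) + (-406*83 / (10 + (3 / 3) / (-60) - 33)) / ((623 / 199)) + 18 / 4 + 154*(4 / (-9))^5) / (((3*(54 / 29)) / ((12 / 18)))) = 68164986658161829511443 / 1192780388956237908480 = 57.15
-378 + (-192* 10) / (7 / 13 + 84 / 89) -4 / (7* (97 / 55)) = -55683154 / 33271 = -1673.62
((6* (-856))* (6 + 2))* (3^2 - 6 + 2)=-205440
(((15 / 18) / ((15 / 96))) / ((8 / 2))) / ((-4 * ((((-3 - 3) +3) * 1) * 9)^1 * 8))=1 / 648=0.00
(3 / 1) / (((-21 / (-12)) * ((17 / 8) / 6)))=576 / 119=4.84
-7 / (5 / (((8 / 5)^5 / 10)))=-114688 / 78125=-1.47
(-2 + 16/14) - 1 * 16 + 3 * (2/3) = -104/7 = -14.86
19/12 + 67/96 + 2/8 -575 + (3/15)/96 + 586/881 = -7556357/13215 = -571.80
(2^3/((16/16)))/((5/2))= 16/5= 3.20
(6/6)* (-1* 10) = -10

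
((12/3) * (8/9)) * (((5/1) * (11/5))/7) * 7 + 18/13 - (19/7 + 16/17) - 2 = 485081/13923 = 34.84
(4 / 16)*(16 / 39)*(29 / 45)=116 / 1755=0.07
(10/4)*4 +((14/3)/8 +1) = 139/12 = 11.58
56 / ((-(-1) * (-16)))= -7 / 2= -3.50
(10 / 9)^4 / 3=10000 / 19683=0.51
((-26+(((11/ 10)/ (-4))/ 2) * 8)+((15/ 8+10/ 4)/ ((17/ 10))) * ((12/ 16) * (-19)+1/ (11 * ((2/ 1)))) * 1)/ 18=-952291/ 269280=-3.54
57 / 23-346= -7901 / 23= -343.52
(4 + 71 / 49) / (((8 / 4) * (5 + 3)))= 267 / 784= 0.34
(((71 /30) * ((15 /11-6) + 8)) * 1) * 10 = 2627 /33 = 79.61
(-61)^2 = 3721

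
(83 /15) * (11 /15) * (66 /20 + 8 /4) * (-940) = -4548566 /225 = -20215.85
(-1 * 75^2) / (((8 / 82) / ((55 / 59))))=-12684375 / 236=-53747.35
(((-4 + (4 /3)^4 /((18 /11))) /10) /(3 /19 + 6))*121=-133342 /32805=-4.06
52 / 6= 26 / 3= 8.67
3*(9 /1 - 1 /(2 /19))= -3 /2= -1.50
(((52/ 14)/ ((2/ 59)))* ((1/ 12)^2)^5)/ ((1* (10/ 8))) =767/ 541776936960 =0.00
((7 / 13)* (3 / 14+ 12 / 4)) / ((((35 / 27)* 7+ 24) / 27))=1.41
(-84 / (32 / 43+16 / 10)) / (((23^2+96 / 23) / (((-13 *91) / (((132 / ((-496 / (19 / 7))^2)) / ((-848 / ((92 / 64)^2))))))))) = -83200985053921280 / 10080149211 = -8253943.80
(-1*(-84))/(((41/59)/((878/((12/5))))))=1813070/41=44221.22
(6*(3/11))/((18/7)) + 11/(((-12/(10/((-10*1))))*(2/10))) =689/132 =5.22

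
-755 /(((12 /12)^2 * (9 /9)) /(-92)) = 69460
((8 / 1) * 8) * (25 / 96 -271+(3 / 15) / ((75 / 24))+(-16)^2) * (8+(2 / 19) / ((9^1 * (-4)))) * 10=-192661058 / 2565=-75111.52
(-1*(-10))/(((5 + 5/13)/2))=26/7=3.71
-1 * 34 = -34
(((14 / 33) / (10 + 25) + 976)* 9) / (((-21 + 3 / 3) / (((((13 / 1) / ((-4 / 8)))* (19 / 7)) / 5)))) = 8523723 / 1375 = 6199.07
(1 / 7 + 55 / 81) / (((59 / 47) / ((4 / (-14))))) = -43804 / 234171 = -0.19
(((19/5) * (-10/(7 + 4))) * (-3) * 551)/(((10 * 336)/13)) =136097/6160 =22.09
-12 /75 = -4 /25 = -0.16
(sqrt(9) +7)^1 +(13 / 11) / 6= 673 / 66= 10.20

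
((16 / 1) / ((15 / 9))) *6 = 288 / 5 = 57.60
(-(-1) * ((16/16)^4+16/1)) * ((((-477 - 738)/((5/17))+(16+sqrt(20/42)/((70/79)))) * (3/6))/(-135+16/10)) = 349775/1334 - 1343 * sqrt(210)/392196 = 262.15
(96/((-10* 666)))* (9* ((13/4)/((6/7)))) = -91/185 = -0.49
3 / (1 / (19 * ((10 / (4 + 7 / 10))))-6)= -5700 / 11353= -0.50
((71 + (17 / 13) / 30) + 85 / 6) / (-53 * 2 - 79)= -16616 / 36075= -0.46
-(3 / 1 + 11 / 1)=-14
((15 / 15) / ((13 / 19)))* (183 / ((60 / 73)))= 84607 / 260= 325.41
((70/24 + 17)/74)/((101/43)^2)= 441911/9058488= 0.05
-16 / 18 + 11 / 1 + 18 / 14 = 718 / 63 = 11.40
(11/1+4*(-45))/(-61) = 169/61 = 2.77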